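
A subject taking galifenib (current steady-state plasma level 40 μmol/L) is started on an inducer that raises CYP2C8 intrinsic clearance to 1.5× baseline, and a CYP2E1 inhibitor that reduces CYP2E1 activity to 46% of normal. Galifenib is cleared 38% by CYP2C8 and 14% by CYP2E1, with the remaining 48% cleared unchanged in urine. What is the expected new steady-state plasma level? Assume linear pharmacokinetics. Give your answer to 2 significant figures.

36 μmol/L

CYP2C8: 0.38 × 1.5 = 0.57
CYP2E1: 0.14 × 0.46 = 0.0644
Other: 0.48 (unchanged)
CL_new/CL_old = 0.57 + 0.0644 + 0.48 = 1.1144.
New steady-state plasma level = 40 / 1.1144 = 36 μmol/L (concentration scales inversely with clearance).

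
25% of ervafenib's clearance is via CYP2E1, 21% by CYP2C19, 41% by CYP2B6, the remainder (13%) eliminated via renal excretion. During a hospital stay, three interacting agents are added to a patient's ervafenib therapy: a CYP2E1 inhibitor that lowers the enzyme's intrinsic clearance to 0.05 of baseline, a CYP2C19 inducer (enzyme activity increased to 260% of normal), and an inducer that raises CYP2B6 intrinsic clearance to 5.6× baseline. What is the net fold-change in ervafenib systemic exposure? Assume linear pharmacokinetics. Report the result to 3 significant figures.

The CYP2E1 pathway (25% of clearance) is reduced to 0.05× activity: 0.25 × 0.05 = 0.0125.
The CYP2C19 pathway (21% of clearance) is boosted to 2.6× activity: 0.21 × 2.6 = 0.546.
The CYP2B6 pathway (41% of clearance) rises to 5.6× activity: 0.41 × 5.6 = 2.296.
The remaining 13% of clearance is unaffected.
New clearance relative to baseline: 0.0125 + 0.546 + 2.296 + 0.13 = 2.9845.
Net systemic exposure ratio = 1 / 2.9845 = 0.335.

0.335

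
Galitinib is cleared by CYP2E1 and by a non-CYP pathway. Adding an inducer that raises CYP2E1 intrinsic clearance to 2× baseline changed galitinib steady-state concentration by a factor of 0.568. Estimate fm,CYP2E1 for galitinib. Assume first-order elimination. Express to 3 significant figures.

Write x for the fraction cleared via CYP2E1. The observed steady-state concentration change means clearance rose to 1/0.568 = 1.761 of baseline.
Only the CYP2E1 route changed, so 1.761 = x·2 + (1 − x), giving x = 0.761.

0.761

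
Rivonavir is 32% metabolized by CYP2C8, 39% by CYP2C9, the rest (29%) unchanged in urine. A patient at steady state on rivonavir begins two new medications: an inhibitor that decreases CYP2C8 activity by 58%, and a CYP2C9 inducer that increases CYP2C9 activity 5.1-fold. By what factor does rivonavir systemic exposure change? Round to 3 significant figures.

0.414

CYP2C8: 0.32 × 0.42 = 0.1344
CYP2C9: 0.39 × 5.1 = 1.989
Other: 0.29 (unchanged)
New clearance relative to baseline: 0.1344 + 1.989 + 0.29 = 2.4134.
Net systemic exposure ratio = 1 / 2.4134 = 0.414.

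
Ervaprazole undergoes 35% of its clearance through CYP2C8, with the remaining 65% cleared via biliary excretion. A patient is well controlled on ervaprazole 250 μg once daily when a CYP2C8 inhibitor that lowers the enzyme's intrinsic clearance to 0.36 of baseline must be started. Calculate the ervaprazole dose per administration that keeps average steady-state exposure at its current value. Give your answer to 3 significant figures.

The CYP2C8 pathway (35% of clearance) is reduced to 0.36× activity: 0.35 × 0.36 = 0.126.
Non-CYP routes (65%) are unchanged.
Relative clearance = 0.126 + 0.65 = 0.776.
Css,avg = (dose rate)/CL, so holding Css fixed requires dose ∝ CL: 250 × 0.776 = 194 μg.

194 μg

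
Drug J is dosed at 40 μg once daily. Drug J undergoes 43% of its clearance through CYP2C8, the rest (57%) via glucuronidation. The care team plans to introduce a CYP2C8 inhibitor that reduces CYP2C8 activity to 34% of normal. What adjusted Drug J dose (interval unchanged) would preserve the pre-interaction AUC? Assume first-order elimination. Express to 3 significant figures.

The CYP2C8 pathway (43% of clearance) is reduced to 0.34× activity: 0.43 × 0.34 = 0.1462.
Non-CYP routes (57%) are unchanged.
New clearance relative to baseline: 0.1462 + 0.57 = 0.7162.
To maintain the same steady-state level, dose must scale with clearance: new dose = 40 × 0.7162 = 28.6 μg.

28.6 μg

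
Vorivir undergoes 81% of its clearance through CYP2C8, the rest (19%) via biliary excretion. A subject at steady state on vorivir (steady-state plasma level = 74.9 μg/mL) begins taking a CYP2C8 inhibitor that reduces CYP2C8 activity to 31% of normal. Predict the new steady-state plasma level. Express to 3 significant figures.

170 μg/mL

CYP2C8: 0.81 × 0.31 = 0.2511
Other: 0.19 (unchanged)
New clearance relative to baseline: 0.2511 + 0.19 = 0.4411.
Steady-state plasma level ∝ 1/CL, so new value = 74.9 / 0.4411 = 170 μg/mL.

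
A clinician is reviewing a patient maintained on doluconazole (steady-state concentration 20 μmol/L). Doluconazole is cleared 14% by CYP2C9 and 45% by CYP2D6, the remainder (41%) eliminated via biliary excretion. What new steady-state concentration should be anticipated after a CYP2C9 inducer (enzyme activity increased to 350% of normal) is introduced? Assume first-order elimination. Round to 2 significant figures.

CYP2C9: 0.14 × 3.5 = 0.49
CYP2D6: 0.45 (unchanged)
Other: 0.41 (unchanged)
CL_new/CL_old = 0.49 + 0.45 + 0.41 = 1.35.
New steady-state concentration = baseline ÷ relative clearance = 20 / 1.35 = 15 μmol/L.

15 μmol/L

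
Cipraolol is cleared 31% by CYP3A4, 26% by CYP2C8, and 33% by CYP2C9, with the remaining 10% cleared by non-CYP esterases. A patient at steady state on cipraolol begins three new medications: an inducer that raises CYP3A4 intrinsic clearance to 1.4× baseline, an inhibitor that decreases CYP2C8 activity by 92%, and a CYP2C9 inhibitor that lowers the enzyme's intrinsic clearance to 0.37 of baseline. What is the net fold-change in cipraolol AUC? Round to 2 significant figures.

The CYP3A4 pathway (31% of clearance) rises to 1.4× activity: 0.31 × 1.4 = 0.434.
The CYP2C8 pathway (26% of clearance) falls to 0.08× activity: 0.26 × 0.08 = 0.0208.
The CYP2C9 pathway (33% of clearance) is reduced to 0.37× activity: 0.33 × 0.37 = 0.1221.
Non-CYP routes (10%) are unchanged.
CL_new/CL_old = 0.434 + 0.0208 + 0.1221 + 0.1 = 0.6769.
Because AUC varies inversely with clearance, the combined effect is 1 / 0.6769 = 1.5.

1.5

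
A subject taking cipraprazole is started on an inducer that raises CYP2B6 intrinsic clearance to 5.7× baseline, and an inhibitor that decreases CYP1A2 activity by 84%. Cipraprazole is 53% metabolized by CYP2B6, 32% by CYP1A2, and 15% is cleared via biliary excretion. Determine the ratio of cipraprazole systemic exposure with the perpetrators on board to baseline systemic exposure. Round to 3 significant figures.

The CYP2B6 pathway (53% of clearance) rises to 5.7× activity: 0.53 × 5.7 = 3.021.
The CYP1A2 pathway (32% of clearance) is reduced to 0.16× activity: 0.32 × 0.16 = 0.0512.
The remaining 15% of clearance is unaffected.
Relative clearance = 3.021 + 0.0512 + 0.15 = 3.2222.
Net systemic exposure ratio = 1 / 3.2222 = 0.310.

0.310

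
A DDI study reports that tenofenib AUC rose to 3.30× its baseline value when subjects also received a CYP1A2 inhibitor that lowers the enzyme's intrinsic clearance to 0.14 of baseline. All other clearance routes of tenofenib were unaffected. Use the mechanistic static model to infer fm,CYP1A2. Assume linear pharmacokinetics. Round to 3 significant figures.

Write x for the fraction cleared via CYP1A2. The observed AUC change means clearance fell to 1/3.30 = 0.303 of baseline.
Setting x·0.14 + (1 − x) = 0.303 and solving: x = (0.303 − 1)/(0.14 − 1) = 0.810.

0.810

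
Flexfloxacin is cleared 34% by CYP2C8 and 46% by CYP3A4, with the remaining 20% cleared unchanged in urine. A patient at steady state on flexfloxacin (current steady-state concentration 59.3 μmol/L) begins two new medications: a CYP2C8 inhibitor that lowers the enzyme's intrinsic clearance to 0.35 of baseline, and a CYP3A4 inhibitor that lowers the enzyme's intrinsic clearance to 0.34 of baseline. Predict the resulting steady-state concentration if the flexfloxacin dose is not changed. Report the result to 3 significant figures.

125 μmol/L

The CYP2C8 pathway (34% of clearance) drops to 0.35× activity: 0.34 × 0.35 = 0.119.
The CYP3A4 pathway (46% of clearance) drops to 0.34× activity: 0.46 × 0.34 = 0.1564.
Non-CYP routes (20%) are unchanged.
CL_new/CL_old = 0.119 + 0.1564 + 0.2 = 0.4754.
New steady-state concentration = 59.3 / 0.4754 = 125 μmol/L (concentration scales inversely with clearance).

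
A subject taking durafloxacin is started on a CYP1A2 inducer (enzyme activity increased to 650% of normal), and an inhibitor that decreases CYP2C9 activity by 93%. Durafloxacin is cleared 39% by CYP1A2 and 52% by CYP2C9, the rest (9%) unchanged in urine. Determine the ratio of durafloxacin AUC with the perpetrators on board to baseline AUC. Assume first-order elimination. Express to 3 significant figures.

The CYP1A2 pathway (39% of clearance) rises to 6.5× activity: 0.39 × 6.5 = 2.535.
The CYP2C9 pathway (52% of clearance) falls to 0.07× activity: 0.52 × 0.07 = 0.0364.
The remaining 9% of clearance is unaffected.
Relative clearance = 2.535 + 0.0364 + 0.09 = 2.6614.
Net AUC ratio = 1 / 2.6614 = 0.376.

0.376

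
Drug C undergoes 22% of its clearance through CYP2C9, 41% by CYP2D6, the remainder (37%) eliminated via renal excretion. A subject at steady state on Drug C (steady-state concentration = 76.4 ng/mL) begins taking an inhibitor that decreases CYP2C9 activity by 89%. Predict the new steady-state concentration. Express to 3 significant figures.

The CYP2C9 pathway (22% of clearance) falls to 0.11× activity: 0.22 × 0.11 = 0.0242.
CYP2D6 (41%) and the residual 37% are unaffected.
New clearance relative to baseline: 0.0242 + 0.41 + 0.37 = 0.8042.
With dosing unchanged, steady-state concentration scales as 1/CL: 76.4 / 0.8042 = 95.0 ng/mL.

95.0 ng/mL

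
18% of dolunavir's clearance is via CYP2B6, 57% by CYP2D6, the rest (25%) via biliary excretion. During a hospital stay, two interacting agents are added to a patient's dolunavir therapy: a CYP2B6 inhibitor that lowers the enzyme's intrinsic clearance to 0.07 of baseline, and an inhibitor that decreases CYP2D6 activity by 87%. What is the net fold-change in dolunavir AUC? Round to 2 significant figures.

3.0

CYP2B6: 0.18 × 0.07 = 0.0126
CYP2D6: 0.57 × 0.13 = 0.0741
Other: 0.25 (unchanged)
Relative clearance = 0.0126 + 0.0741 + 0.25 = 0.3367.
Net AUC ratio = 1 / 0.3367 = 3.0.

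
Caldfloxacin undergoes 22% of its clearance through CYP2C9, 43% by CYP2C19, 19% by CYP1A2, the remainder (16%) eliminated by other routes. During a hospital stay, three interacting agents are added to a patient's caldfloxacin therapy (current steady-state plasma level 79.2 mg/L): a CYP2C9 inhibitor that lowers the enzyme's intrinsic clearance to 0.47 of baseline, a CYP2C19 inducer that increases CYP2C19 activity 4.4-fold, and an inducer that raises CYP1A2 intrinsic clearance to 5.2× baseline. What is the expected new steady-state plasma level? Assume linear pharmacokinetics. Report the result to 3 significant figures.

25.2 mg/L

The CYP2C9 pathway (22% of clearance) is reduced to 0.47× activity: 0.22 × 0.47 = 0.1034.
The CYP2C19 pathway (43% of clearance) increases to 4.4× activity: 0.43 × 4.4 = 1.892.
The CYP1A2 pathway (19% of clearance) rises to 5.2× activity: 0.19 × 5.2 = 0.988.
Non-CYP routes (16%) are unchanged.
New clearance relative to baseline: 0.1034 + 1.892 + 0.988 + 0.16 = 3.1434.
Dividing the baseline by the relative clearance: 79.2 / 3.1434 = 25.2 mg/L.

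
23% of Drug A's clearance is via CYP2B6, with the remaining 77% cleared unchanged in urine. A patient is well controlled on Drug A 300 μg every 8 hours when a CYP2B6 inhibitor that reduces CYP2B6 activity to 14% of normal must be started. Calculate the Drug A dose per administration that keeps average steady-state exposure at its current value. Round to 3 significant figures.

241 μg

The CYP2B6 pathway (23% of clearance) falls to 0.14× activity: 0.23 × 0.14 = 0.0322.
The remaining 77% of clearance is unaffected.
CL_new/CL_old = 0.0322 + 0.77 = 0.8022.
Exposure is unchanged when dose changes in proportion to clearance. New dose = 300 μg × 0.8022 = 241 μg.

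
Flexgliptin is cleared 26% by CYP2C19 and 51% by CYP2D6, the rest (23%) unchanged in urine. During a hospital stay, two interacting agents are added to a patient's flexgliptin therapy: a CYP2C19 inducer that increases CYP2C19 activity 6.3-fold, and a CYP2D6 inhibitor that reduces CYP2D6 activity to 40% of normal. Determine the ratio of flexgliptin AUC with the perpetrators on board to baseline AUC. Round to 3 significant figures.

0.483

CYP2C19: 0.26 × 6.3 = 1.638
CYP2D6: 0.51 × 0.4 = 0.204
Other: 0.23 (unchanged)
CL_new/CL_old = 1.638 + 0.204 + 0.23 = 2.072.
Because AUC varies inversely with clearance, the combined effect is 1 / 2.072 = 0.483.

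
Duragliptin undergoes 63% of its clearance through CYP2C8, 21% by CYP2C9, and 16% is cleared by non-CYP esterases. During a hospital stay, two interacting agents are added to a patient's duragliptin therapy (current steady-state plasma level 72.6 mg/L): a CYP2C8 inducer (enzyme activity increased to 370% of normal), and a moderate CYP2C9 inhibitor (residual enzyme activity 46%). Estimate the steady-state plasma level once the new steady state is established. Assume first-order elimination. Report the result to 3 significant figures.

CYP2C8: 0.63 × 3.7 = 2.331
CYP2C9: 0.21 × 0.46 = 0.0966
Other: 0.16 (unchanged)
New clearance relative to baseline: 2.331 + 0.0966 + 0.16 = 2.5876.
Dividing the baseline by the relative clearance: 72.6 / 2.5876 = 28.1 mg/L.

28.1 mg/L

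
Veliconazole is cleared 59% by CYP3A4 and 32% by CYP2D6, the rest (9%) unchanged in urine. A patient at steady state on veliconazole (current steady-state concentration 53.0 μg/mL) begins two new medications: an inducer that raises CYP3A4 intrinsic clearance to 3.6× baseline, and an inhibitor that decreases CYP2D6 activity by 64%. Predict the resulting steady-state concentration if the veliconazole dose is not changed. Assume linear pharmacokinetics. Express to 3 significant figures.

The CYP3A4 pathway (59% of clearance) rises to 3.6× activity: 0.59 × 3.6 = 2.124.
The CYP2D6 pathway (32% of clearance) is reduced to 0.36× activity: 0.32 × 0.36 = 0.1152.
Non-CYP routes (9%) are unchanged.
New clearance relative to baseline: 2.124 + 0.1152 + 0.09 = 2.3292.
Steady-state concentration ∝ 1/CL: new value = 53.0 / 2.3292 = 22.8 μg/mL.

22.8 μg/mL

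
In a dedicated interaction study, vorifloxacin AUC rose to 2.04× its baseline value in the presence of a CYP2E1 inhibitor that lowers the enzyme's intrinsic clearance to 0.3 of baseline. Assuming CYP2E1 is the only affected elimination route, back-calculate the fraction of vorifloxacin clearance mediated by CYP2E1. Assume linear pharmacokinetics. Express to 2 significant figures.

0.73

Call the CYP2E1 fraction fm. After the interaction, CL_new/CL_old = fm × 0.3 + (1 − fm).
AUC ratio = 1 / (new CL fraction), so new CL fraction = 1 / 2.04 = 0.4902.
fm × 0.3 + 1 − fm = 0.4902  ⇒  fm × (0.3 − 1) = −0.5098  ⇒  fm = 0.73.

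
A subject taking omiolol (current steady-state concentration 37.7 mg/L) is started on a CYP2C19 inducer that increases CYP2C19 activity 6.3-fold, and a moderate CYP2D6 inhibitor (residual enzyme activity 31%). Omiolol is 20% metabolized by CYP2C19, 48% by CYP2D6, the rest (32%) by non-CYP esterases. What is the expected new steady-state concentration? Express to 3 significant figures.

CYP2C19: 0.2 × 6.3 = 1.26
CYP2D6: 0.48 × 0.31 = 0.1488
Other: 0.32 (unchanged)
Relative clearance = 1.26 + 0.1488 + 0.32 = 1.7288.
Steady-state concentration ∝ 1/CL: new value = 37.7 / 1.7288 = 21.8 mg/L.

21.8 mg/L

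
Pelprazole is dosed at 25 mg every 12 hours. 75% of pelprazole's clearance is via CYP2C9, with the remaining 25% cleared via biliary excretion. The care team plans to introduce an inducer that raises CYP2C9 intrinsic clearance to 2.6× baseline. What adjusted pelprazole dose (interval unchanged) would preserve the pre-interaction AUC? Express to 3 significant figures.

55.0 mg

The CYP2C9 pathway (75% of clearance) is boosted to 2.6× activity: 0.75 × 2.6 = 1.95.
Non-CYP routes (25%) are unchanged.
Relative clearance = 1.95 + 0.25 = 2.2.
Css,avg = (dose rate)/CL, so holding Css fixed requires dose ∝ CL: 25 × 2.2 = 55.0 mg.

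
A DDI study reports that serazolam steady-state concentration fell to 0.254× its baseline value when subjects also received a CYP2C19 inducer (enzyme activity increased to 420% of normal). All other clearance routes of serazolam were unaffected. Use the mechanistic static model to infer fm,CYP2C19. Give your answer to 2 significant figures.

0.92

CL'/CL = 1 / 0.254 = 3.937
4.2·fm + (1 − fm) = 3.937
fm = (3.937 − 1) / (4.2 − 1) = 0.92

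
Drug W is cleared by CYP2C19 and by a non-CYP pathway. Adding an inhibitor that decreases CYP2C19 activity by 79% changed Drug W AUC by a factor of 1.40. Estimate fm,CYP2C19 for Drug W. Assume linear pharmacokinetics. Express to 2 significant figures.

0.36

Let x = fm,CYP2C19. Because AUC ∝ 1/CL, relative clearance fell to 1/1.40 = 0.7143.
Setting x·0.21 + (1 − x) = 0.7143 and solving: x = (0.7143 − 1)/(0.21 − 1) = 0.36.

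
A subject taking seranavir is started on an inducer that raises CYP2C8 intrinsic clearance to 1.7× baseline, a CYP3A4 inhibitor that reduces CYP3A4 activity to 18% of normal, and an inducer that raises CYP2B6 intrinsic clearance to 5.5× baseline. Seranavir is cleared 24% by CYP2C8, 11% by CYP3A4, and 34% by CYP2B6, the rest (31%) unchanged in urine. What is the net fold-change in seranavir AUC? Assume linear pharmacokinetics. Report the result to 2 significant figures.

CYP2C8: 0.24 × 1.7 = 0.408
CYP3A4: 0.11 × 0.18 = 0.0198
CYP2B6: 0.34 × 5.5 = 1.87
Other: 0.31 (unchanged)
New clearance relative to baseline: 0.408 + 0.0198 + 1.87 + 0.31 = 2.6078.
Because AUC varies inversely with clearance, the combined effect is 1 / 2.6078 = 0.38.

0.38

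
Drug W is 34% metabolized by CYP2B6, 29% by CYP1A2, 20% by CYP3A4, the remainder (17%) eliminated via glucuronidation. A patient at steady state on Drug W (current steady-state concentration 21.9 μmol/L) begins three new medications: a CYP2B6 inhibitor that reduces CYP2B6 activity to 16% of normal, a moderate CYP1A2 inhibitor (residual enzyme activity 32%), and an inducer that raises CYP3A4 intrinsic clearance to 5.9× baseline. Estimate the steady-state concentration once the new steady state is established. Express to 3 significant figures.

14.6 μmol/L

The CYP2B6 pathway (34% of clearance) drops to 0.16× activity: 0.34 × 0.16 = 0.0544.
The CYP1A2 pathway (29% of clearance) is reduced to 0.32× activity: 0.29 × 0.32 = 0.0928.
The CYP3A4 pathway (20% of clearance) rises to 5.9× activity: 0.2 × 5.9 = 1.18.
The remaining 17% of clearance is unaffected.
New clearance relative to baseline: 0.0544 + 0.0928 + 1.18 + 0.17 = 1.4972.
Dividing the baseline by the relative clearance: 21.9 / 1.4972 = 14.6 μmol/L.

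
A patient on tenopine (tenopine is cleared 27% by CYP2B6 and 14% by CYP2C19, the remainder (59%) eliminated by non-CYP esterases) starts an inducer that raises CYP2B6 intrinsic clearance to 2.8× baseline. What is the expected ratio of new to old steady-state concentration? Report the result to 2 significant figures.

CYP2B6: 0.27 × 2.8 = 0.756
CYP2C19: 0.14 (unchanged)
Other: 0.59 (unchanged)
CL_new/CL_old = 0.756 + 0.14 + 0.59 = 1.486.
Steady-state concentration is inversely proportional to clearance, so the fold-change is 1 / 1.486 = 0.67.

0.67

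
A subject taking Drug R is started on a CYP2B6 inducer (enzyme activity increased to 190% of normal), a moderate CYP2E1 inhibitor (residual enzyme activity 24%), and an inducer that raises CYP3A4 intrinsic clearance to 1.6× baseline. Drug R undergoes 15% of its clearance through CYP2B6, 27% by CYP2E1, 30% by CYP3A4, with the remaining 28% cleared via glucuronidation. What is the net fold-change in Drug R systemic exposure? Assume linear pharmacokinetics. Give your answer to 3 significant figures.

0.901

The CYP2B6 pathway (15% of clearance) is boosted to 1.9× activity: 0.15 × 1.9 = 0.285.
The CYP2E1 pathway (27% of clearance) is reduced to 0.24× activity: 0.27 × 0.24 = 0.0648.
The CYP3A4 pathway (30% of clearance) is boosted to 1.6× activity: 0.3 × 1.6 = 0.48.
Non-CYP routes (28%) are unchanged.
Relative clearance = 0.285 + 0.0648 + 0.48 + 0.28 = 1.1098.
Because systemic exposure varies inversely with clearance, the combined effect is 1 / 1.1098 = 0.901.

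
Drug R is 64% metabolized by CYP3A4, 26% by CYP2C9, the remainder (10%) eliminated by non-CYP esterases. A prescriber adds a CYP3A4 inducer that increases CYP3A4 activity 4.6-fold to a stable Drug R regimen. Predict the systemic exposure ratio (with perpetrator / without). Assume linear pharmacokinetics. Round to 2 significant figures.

CYP3A4: 0.64 × 4.6 = 2.944
CYP2C9: 0.26 (unchanged)
Other: 0.1 (unchanged)
New clearance relative to baseline: 2.944 + 0.26 + 0.1 = 3.304.
Systemic exposure is inversely proportional to clearance, so the fold-change is 1 / 3.304 = 0.30.

0.30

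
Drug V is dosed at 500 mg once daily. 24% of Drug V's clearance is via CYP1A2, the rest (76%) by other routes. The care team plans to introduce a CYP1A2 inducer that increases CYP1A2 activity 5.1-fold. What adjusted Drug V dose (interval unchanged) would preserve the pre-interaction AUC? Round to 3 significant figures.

CYP1A2: 0.24 × 5.1 = 1.224
Other: 0.76 (unchanged)
CL_new/CL_old = 1.224 + 0.76 = 1.984.
Css,avg = (dose rate)/CL, so holding Css fixed requires dose ∝ CL: 500 × 1.984 = 992 mg.

992 mg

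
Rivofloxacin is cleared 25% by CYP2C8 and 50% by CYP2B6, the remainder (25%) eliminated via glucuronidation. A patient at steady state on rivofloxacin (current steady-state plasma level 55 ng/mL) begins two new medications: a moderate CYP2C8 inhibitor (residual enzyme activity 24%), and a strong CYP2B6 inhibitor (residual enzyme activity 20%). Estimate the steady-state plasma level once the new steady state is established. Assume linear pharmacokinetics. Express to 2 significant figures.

The CYP2C8 pathway (25% of clearance) drops to 0.24× activity: 0.25 × 0.24 = 0.06.
The CYP2B6 pathway (50% of clearance) falls to 0.2× activity: 0.5 × 0.2 = 0.1.
Non-CYP routes (25%) are unchanged.
New clearance relative to baseline: 0.06 + 0.1 + 0.25 = 0.41.
New steady-state plasma level = 55 / 0.41 = 1.3 × 10² ng/mL (concentration scales inversely with clearance).

1.3 × 10² ng/mL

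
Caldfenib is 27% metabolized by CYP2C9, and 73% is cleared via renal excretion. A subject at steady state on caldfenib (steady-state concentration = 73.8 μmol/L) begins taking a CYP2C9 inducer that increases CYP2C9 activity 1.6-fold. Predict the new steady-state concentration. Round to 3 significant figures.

63.5 μmol/L

The CYP2C9 pathway (27% of clearance) rises to 1.6× activity: 0.27 × 1.6 = 0.432.
Non-CYP routes (73%) are unchanged.
CL_new/CL_old = 0.432 + 0.73 = 1.162.
New steady-state concentration = baseline ÷ relative clearance = 73.8 / 1.162 = 63.5 μmol/L.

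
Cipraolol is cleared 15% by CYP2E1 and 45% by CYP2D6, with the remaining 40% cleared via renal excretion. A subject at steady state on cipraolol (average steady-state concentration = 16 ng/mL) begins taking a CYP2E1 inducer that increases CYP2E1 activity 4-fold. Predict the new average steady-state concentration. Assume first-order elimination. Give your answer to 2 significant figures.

11 ng/mL

The CYP2E1 pathway (15% of clearance) increases to 4× activity: 0.15 × 4 = 0.6.
CYP2D6 (45%) and the residual 40% are unaffected.
New clearance relative to baseline: 0.6 + 0.45 + 0.4 = 1.45.
New average steady-state concentration = baseline ÷ relative clearance = 16 / 1.45 = 11 ng/mL.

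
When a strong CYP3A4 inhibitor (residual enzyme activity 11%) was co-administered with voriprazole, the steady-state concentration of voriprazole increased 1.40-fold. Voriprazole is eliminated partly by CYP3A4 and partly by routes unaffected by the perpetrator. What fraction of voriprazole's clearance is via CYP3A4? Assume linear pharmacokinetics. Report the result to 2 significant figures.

Let fm be the CYP3A4 fraction. New clearance relative to baseline = fm × 0.11 + (1 − fm).
Steady-state concentration ratio = 1 / (new CL fraction), so new CL fraction = 1 / 1.40 = 0.7143.
fm × 0.11 + 1 − fm = 0.7143  ⇒  fm × (0.11 − 1) = −0.2857  ⇒  fm = 0.32.

0.32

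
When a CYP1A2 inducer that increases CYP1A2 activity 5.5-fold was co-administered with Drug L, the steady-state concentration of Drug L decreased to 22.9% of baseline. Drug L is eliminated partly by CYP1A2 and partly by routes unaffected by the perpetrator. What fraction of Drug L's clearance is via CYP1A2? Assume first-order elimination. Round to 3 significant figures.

Let fm be the CYP1A2 fraction. New clearance relative to baseline = fm × 5.5 + (1 − fm).
Steady-state concentration ratio = 1 / (new CL fraction), so new CL fraction = 1 / 0.229 = 4.367.
fm × 5.5 + 1 − fm = 4.367  ⇒  fm × (5.5 − 1) = 3.367  ⇒  fm = 0.748.

0.748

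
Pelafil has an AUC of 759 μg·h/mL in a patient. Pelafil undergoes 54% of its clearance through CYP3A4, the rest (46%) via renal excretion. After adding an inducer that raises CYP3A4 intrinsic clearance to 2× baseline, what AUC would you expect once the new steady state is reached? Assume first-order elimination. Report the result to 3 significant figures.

493 μg·h/mL

The CYP3A4 pathway (54% of clearance) rises to 2× activity: 0.54 × 2 = 1.08.
Non-CYP routes (46%) are unchanged.
CL_new/CL_old = 1.08 + 0.46 = 1.54.
New AUC = baseline ÷ relative clearance = 759 / 1.54 = 493 μg·h/mL.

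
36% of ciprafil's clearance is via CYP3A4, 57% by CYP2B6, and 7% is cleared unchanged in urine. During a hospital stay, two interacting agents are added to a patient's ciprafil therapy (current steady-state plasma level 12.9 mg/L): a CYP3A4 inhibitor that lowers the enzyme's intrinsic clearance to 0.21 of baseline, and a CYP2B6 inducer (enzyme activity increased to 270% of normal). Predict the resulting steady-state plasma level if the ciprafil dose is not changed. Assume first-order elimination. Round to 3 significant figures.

7.66 mg/L

CYP3A4: 0.36 × 0.21 = 0.0756
CYP2B6: 0.57 × 2.7 = 1.539
Other: 0.07 (unchanged)
CL_new/CL_old = 0.0756 + 1.539 + 0.07 = 1.6846.
Dividing the baseline by the relative clearance: 12.9 / 1.6846 = 7.66 mg/L.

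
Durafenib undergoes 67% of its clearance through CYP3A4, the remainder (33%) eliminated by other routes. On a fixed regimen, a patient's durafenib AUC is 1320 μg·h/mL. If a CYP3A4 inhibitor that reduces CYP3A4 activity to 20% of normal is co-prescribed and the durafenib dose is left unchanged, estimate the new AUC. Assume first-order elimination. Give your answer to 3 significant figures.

The CYP3A4 pathway (67% of clearance) drops to 0.2× activity: 0.67 × 0.2 = 0.134.
The remaining 33% of clearance is unaffected.
New clearance relative to baseline: 0.134 + 0.33 = 0.464.
New AUC = baseline ÷ relative clearance = 1320 / 0.464 = 2.84 × 10³ μg·h/mL.

2.84 × 10³ μg·h/mL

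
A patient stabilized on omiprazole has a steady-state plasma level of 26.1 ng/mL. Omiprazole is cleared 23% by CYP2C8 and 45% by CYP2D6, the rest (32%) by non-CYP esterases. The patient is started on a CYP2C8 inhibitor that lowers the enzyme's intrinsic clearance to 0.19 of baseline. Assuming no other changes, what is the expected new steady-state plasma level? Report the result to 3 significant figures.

The CYP2C8 pathway (23% of clearance) drops to 0.19× activity: 0.23 × 0.19 = 0.0437.
CYP2D6 (45%) and the residual 32% are unaffected.
Relative clearance = 0.0437 + 0.45 + 0.32 = 0.8137.
Steady-state plasma level ∝ 1/CL, so new value = 26.1 / 0.8137 = 32.1 ng/mL.

32.1 ng/mL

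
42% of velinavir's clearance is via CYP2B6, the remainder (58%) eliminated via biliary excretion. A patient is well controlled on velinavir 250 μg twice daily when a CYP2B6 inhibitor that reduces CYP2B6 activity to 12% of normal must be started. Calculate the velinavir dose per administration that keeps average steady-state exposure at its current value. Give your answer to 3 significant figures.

The CYP2B6 pathway (42% of clearance) drops to 0.12× activity: 0.42 × 0.12 = 0.0504.
Non-CYP routes (58%) are unchanged.
New clearance relative to baseline: 0.0504 + 0.58 = 0.6304.
To maintain the same steady-state level, dose must scale with clearance: new dose = 250 × 0.6304 = 158 μg.

158 μg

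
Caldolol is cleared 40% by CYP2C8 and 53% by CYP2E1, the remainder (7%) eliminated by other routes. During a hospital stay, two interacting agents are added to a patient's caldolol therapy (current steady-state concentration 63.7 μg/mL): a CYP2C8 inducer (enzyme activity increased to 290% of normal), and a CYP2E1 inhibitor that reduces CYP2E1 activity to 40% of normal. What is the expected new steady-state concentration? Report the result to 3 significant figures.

44.2 μg/mL

CYP2C8: 0.4 × 2.9 = 1.16
CYP2E1: 0.53 × 0.4 = 0.212
Other: 0.07 (unchanged)
Relative clearance = 1.16 + 0.212 + 0.07 = 1.442.
Steady-state concentration ∝ 1/CL: new value = 63.7 / 1.442 = 44.2 μg/mL.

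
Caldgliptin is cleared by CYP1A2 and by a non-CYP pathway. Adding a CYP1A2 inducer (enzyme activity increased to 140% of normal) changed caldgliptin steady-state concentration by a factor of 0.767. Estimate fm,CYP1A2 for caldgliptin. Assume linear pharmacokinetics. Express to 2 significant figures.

0.76

Write x for the fraction cleared via CYP1A2. The observed steady-state concentration change means clearance rose to 1/0.767 = 1.304 of baseline.
Setting x·1.4 + (1 − x) = 1.304 and solving: x = (1.304 − 1)/(1.4 − 1) = 0.76.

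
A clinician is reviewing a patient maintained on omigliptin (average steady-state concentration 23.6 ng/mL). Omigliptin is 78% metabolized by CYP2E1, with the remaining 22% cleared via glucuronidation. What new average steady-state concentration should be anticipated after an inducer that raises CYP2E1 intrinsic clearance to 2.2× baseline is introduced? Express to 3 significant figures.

The CYP2E1 pathway (78% of clearance) is boosted to 2.2× activity: 0.78 × 2.2 = 1.716.
Non-CYP routes (22%) are unchanged.
Relative clearance = 1.716 + 0.22 = 1.936.
With dosing unchanged, average steady-state concentration scales as 1/CL: 23.6 / 1.936 = 12.2 ng/mL.

12.2 ng/mL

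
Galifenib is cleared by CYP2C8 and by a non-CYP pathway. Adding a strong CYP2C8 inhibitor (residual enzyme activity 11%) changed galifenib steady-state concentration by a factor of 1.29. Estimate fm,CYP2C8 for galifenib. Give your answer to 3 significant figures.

CL'/CL = 1 / 1.29 = 0.7752
0.11·fm + (1 − fm) = 0.7752
fm = (0.7752 − 1) / (0.11 − 1) = 0.253

0.253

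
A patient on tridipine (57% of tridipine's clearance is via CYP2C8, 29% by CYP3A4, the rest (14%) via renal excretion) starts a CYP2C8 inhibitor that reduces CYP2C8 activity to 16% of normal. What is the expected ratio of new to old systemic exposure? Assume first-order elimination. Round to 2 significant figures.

CYP2C8: 0.57 × 0.16 = 0.0912
CYP3A4: 0.29 (unchanged)
Other: 0.14 (unchanged)
CL_new/CL_old = 0.0912 + 0.29 + 0.14 = 0.5212.
Since systemic exposure ∝ 1/CL, the ratio is 1 / 0.5212 = 1.9.

1.9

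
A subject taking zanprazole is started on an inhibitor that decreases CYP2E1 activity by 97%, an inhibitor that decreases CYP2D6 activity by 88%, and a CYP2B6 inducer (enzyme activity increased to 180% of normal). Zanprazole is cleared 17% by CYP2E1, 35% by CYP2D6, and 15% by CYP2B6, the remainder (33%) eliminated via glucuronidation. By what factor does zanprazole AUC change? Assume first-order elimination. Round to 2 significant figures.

1.5

CYP2E1: 0.17 × 0.03 = 0.0051
CYP2D6: 0.35 × 0.12 = 0.042
CYP2B6: 0.15 × 1.8 = 0.27
Other: 0.33 (unchanged)
Relative clearance = 0.0051 + 0.042 + 0.27 + 0.33 = 0.6471.
AUC ∝ 1/CL: fold-change = 1 / 0.6471 = 1.5.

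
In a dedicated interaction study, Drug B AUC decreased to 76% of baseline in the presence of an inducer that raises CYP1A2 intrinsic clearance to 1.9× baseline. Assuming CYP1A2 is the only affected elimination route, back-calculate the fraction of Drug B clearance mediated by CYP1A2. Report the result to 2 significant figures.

Write x for the fraction cleared via CYP1A2. The observed AUC change means clearance rose to 1/0.760 = 1.316 of baseline.
Setting x·1.9 + (1 − x) = 1.316 and solving: x = (1.316 − 1)/(1.9 − 1) = 0.35.

0.35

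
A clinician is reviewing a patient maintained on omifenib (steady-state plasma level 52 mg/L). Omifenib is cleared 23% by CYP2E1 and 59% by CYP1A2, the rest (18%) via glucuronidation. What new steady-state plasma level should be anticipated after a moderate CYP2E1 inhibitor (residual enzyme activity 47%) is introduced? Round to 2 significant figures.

The CYP2E1 pathway (23% of clearance) drops to 0.47× activity: 0.23 × 0.47 = 0.1081.
CYP1A2 (59%) and the residual 18% are unaffected.
New clearance relative to baseline: 0.1081 + 0.59 + 0.18 = 0.8781.
New steady-state plasma level = baseline ÷ relative clearance = 52 / 0.8781 = 59 mg/L.

59 mg/L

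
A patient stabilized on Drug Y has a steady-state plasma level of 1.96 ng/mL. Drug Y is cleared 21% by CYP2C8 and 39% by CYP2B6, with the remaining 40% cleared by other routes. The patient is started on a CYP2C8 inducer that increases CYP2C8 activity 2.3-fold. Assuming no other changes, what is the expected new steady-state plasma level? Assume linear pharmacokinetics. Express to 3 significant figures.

CYP2C8: 0.21 × 2.3 = 0.483
CYP2B6: 0.39 (unchanged)
Other: 0.4 (unchanged)
CL_new/CL_old = 0.483 + 0.39 + 0.4 = 1.273.
New steady-state plasma level = baseline ÷ relative clearance = 1.96 / 1.273 = 1.54 ng/mL.

1.54 ng/mL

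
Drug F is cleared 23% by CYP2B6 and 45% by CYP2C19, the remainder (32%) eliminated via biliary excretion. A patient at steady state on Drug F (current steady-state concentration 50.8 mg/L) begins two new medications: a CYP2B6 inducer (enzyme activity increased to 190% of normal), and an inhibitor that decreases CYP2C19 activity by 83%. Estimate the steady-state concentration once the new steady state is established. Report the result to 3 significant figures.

CYP2B6: 0.23 × 1.9 = 0.437
CYP2C19: 0.45 × 0.17 = 0.0765
Other: 0.32 (unchanged)
New clearance relative to baseline: 0.437 + 0.0765 + 0.32 = 0.8335.
New steady-state concentration = 50.8 / 0.8335 = 60.9 mg/L (concentration scales inversely with clearance).

60.9 mg/L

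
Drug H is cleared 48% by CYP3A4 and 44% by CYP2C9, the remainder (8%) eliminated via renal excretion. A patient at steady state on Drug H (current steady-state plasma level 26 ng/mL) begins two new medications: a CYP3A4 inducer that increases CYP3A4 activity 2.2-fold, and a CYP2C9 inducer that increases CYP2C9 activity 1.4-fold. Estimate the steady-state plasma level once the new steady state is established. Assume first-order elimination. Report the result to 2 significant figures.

The CYP3A4 pathway (48% of clearance) increases to 2.2× activity: 0.48 × 2.2 = 1.056.
The CYP2C9 pathway (44% of clearance) rises to 1.4× activity: 0.44 × 1.4 = 0.616.
The remaining 8% of clearance is unaffected.
Relative clearance = 1.056 + 0.616 + 0.08 = 1.752.
Steady-state plasma level ∝ 1/CL: new value = 26 / 1.752 = 15 ng/mL.

15 ng/mL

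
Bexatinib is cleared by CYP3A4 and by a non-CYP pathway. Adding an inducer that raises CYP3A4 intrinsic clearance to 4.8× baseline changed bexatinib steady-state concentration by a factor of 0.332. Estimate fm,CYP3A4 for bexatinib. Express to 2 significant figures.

0.53

CL'/CL = 1 / 0.332 = 3.012
4.8·fm + (1 − fm) = 3.012
fm = (3.012 − 1) / (4.8 − 1) = 0.53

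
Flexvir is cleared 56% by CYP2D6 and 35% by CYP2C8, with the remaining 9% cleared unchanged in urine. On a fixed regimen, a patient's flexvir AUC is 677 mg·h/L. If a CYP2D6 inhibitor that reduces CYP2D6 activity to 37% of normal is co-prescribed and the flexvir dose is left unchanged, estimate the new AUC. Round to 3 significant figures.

CYP2D6: 0.56 × 0.37 = 0.2072
CYP2C8: 0.35 (unchanged)
Other: 0.09 (unchanged)
Relative clearance = 0.2072 + 0.35 + 0.09 = 0.6472.
With dosing unchanged, AUC scales as 1/CL: 677 / 0.6472 = 1.05 × 10³ mg·h/L.

1.05 × 10³ mg·h/L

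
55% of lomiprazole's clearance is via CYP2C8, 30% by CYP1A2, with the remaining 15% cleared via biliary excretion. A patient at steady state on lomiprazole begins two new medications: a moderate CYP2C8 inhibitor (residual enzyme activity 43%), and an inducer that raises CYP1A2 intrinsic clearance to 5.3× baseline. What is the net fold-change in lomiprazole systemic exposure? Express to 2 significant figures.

0.51

The CYP2C8 pathway (55% of clearance) drops to 0.43× activity: 0.55 × 0.43 = 0.2365.
The CYP1A2 pathway (30% of clearance) rises to 5.3× activity: 0.3 × 5.3 = 1.59.
The remaining 15% of clearance is unaffected.
Relative clearance = 0.2365 + 1.59 + 0.15 = 1.9765.
Systemic exposure ∝ 1/CL: fold-change = 1 / 1.9765 = 0.51.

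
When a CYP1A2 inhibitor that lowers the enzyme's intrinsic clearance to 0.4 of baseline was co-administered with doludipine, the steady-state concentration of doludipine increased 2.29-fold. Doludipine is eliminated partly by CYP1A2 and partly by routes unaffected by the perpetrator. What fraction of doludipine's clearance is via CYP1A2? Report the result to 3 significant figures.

0.939

Call the CYP1A2 fraction fm. After the interaction, CL_new/CL_old = fm × 0.4 + (1 − fm).
Steady-state concentration ratio = 1 / (new CL fraction), so new CL fraction = 1 / 2.29 = 0.4367.
fm × 0.4 + 1 − fm = 0.4367  ⇒  fm × (0.4 − 1) = −0.5633  ⇒  fm = 0.939.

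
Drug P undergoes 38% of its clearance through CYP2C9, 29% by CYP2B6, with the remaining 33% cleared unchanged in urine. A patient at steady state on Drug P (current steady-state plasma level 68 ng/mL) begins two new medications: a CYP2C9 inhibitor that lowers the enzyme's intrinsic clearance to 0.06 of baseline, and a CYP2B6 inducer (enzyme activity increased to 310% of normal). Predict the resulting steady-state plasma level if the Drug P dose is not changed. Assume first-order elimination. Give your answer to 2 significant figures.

The CYP2C9 pathway (38% of clearance) falls to 0.06× activity: 0.38 × 0.06 = 0.0228.
The CYP2B6 pathway (29% of clearance) rises to 3.1× activity: 0.29 × 3.1 = 0.899.
Non-CYP routes (33%) are unchanged.
CL_new/CL_old = 0.0228 + 0.899 + 0.33 = 1.2518.
New steady-state plasma level = 68 / 1.2518 = 54 ng/mL (concentration scales inversely with clearance).

54 ng/mL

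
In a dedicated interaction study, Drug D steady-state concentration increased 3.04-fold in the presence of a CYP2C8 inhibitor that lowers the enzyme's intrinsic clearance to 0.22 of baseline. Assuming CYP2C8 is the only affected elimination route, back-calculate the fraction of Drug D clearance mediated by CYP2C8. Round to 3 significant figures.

Let x = fm,CYP2C8. Because steady-state concentration ∝ 1/CL, relative clearance fell to 1/3.04 = 0.3289.
Setting x·0.22 + (1 − x) = 0.3289 and solving: x = (0.3289 − 1)/(0.22 − 1) = 0.860.

0.860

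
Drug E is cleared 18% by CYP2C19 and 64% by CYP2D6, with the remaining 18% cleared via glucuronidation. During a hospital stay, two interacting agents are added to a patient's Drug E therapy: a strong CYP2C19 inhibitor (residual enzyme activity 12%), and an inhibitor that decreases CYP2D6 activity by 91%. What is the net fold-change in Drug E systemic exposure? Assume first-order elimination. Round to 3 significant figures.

3.86

The CYP2C19 pathway (18% of clearance) falls to 0.12× activity: 0.18 × 0.12 = 0.0216.
The CYP2D6 pathway (64% of clearance) is reduced to 0.09× activity: 0.64 × 0.09 = 0.0576.
The remaining 18% of clearance is unaffected.
New clearance relative to baseline: 0.0216 + 0.0576 + 0.18 = 0.2592.
Because systemic exposure varies inversely with clearance, the combined effect is 1 / 0.2592 = 3.86.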